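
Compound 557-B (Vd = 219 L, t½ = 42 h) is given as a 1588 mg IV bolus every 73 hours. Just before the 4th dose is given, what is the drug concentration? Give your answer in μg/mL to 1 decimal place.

f = (1/2)^(τ/t½) = (1/2)^(73/42) ≈ 0.2998.
C₀ = D/Vd = 1588/219 ≈ 7.251 μg/mL.
Before the 4th dose, 3 doses have been given. Superposition: Cmin = C₀·(f + f² + … + f^3).
≈ 7.251 × (0.2998 + 0.0899 + 0.0269) ≈ 7.251 × 0.4166 ≈ 3.021 μg/mL.

3.0 μg/mL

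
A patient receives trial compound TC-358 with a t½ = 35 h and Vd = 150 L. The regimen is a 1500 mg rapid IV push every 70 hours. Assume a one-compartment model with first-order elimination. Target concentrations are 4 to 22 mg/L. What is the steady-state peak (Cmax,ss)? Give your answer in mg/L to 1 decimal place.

τ = 70 h = 2 half-lives, so f = (1/2)^2 = 0.25.
Accumulation ratio R = 1/(1 − f) = 1/0.75 = 4/3.
Single-dose peak C₀ = D/Vd = 1500/150 = 10 mg/L.
Steady-state peak Cmax,ss = C₀·R = 10 × 4/3 ≈ 13.333 mg/L.
Peak 13.3 mg/L vs MTC 22 mg/L: below toxic threshold.

13.3 mg/L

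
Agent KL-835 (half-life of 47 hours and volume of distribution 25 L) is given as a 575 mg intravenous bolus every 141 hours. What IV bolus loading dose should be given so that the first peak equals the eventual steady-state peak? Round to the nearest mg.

657 mg

f = (1/2)^(141/47) ≈ 0.125000; accumulation ratio R = 1/(1−f) ≈ 1.14286.
Loading dose to hit Cmax,ss on first dose: D_load = D_maint·R ≈ 575 × 1.14286 ≈ 657.14 mg.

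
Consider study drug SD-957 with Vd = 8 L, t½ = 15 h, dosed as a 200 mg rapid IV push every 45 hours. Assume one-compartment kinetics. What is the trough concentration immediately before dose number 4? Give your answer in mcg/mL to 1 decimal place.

3.6 mcg/mL

f = (1/2)^(τ/t½) = (1/2)^(45/15) ≈ 0.1250.
C₀ = D/Vd = 200/8 ≈ 25.000 mcg/mL.
Before the 4th dose, 3 doses have been given. Superposition: Cmin = C₀·(f + f² + … + f^3).
≈ 25.000 × (0.1250 + 0.0156 + 0.0020) ≈ 25.000 × 0.1426 ≈ 3.565 mcg/mL.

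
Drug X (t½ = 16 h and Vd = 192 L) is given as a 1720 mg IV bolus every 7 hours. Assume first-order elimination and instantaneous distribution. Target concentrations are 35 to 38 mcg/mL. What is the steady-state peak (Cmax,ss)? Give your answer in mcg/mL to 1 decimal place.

k = ln2/t½ = ln2/16 ≈ 0.043322 h⁻¹; fraction remaining f = e^(−kτ) = e^(−0.043322×7) ≈ 0.7384.
Accumulation ratio R = 1/(1 − f) ≈ 1/0.2616 ≈ 3.8226.
Single-dose peak C₀ = D/Vd = 1720/192 ≈ 8.958 mcg/mL.
Cmax,ss = C₀/(1 − f) ≈ 8.958/0.2616 ≈ 34.243 mcg/mL.
Peak 34.2 mcg/mL vs MTC 38 mcg/mL: below toxic threshold.

34.2 mcg/mL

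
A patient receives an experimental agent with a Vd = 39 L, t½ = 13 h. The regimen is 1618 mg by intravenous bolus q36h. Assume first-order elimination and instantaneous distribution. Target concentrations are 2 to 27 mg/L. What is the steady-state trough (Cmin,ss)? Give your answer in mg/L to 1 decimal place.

7.1 mg/L

τ/t½ = 36/13 ≈ 2.7692, so fraction remaining f = (1/2)^(36/13) ≈ 0.1467.
Each bolus raises the concentration by D/Vd = 1618/39 ≈ 41.487 mg/L.
Steady-state trough Cmin,ss = C₀·f/(1−f) ≈ 41.487 × 0.1467/0.8533 ≈ 7.132 mg/L.
Trough 7.1 mg/L vs MEC 2 mg/L: adequate.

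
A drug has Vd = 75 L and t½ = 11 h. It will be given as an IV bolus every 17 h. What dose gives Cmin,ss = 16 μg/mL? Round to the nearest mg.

τ/t½ = 17/11 ≈ 1.5455, so f = (1/2)^(17/11) ≈ 0.342588.
Cmin,ss = (D/Vd)·f/(1−f), so D = Cmin,ss·Vd·(1−f)/f.
D = 16 × 75 × (1−f)/f ≈ 16 × 75 × 1.91896 ≈ 2302.75 mg.

2303 mg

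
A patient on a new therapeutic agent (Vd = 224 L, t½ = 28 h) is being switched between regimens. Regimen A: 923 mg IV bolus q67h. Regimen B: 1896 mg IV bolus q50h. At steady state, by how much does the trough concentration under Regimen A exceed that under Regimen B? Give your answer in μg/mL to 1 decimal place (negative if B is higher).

-2.5 μg/mL

Regimen A: f = (1/2)^(67/28) ≈ 0.1904; Cmin,ss = (923/224)·f/(1−f) ≈ 0.969 μg/mL.
Regimen B: f = (1/2)^(50/28) ≈ 0.2900; Cmin,ss = (1896/224)·f/(1−f) ≈ 3.457 μg/mL.
Difference ≈ 0.969 − 3.457 ≈ -2.488 μg/mL.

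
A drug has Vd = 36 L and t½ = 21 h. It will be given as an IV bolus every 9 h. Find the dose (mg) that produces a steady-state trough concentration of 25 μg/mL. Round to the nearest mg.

311 mg

τ/t½ = 9/21 ≈ 0.42857, so f = (1/2)^(9/21) ≈ 0.742997.
Cmin,ss = (D/Vd)·f/(1−f), so D = Cmin,ss·Vd·(1−f)/f.
D = 25 × 36 × (1−f)/f ≈ 25 × 36 × 0.34590 ≈ 311.31 mg.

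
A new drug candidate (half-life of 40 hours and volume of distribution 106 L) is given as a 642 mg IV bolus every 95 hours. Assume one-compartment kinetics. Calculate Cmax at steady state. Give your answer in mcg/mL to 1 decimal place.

Over one 95-h interval, 95/40 ≈ 2.375 half-lives elapse, leaving f ≈ 0.1928 of each dose.
At steady state, accumulation factor R = 1/(1 − e^(−kτ)) ≈ 1.2389.
Each bolus raises the concentration by D/Vd = 642/106 ≈ 6.057 mcg/mL.
Cmax,ss = C₀/(1 − f) ≈ 6.057/0.8072 ≈ 7.504 mcg/mL.

7.5 mcg/mL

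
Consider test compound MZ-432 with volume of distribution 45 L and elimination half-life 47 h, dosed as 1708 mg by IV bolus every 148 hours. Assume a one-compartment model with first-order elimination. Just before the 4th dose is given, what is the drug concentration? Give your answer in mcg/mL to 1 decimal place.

4.8 mcg/mL

f = (1/2)^(τ/t½) = (1/2)^(148/47) ≈ 0.1127.
C₀ = D/Vd = 1708/45 ≈ 37.956 mcg/mL.
Before the 4th dose, 3 doses have been given. Superposition: Cmin = C₀·(f + f² + … + f^3).
≈ 37.956 × (0.1127 + 0.0127 + 0.0014) ≈ 37.956 × 0.1268 ≈ 4.813 mcg/mL.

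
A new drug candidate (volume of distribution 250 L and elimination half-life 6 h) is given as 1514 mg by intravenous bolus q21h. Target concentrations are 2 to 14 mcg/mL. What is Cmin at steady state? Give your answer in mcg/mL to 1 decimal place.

Over one 21-h interval, 21/6 ≈ 3.5 half-lives elapse, leaving f ≈ 0.0884 of each dose.
Single-dose peak C₀ = D/Vd = 1514/250 ≈ 6.056 mcg/mL.
Steady-state trough Cmin,ss = C₀·f/(1−f) ≈ 6.056 × 0.0884/0.9116 ≈ 0.587 mcg/mL.
Trough 0.6 mcg/mL vs MEC 2 mcg/mL: subtherapeutic.

0.6 mcg/mL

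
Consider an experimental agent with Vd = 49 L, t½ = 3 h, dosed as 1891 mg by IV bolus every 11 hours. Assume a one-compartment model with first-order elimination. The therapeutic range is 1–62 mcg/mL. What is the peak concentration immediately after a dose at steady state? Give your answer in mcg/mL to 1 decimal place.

Over one 11-h interval, 11/3 ≈ 3.6667 half-lives elapse, leaving f ≈ 0.0787 of each dose.
Accumulation ratio R = 1/(1 − f) ≈ 1/0.9213 ≈ 1.0854.
Single-dose peak C₀ = D/Vd = 1891/49 ≈ 38.592 mcg/mL.
Steady-state peak Cmax,ss = C₀·R ≈ 38.592 × 1.0854 ≈ 41.888 mcg/mL.
Peak 41.9 mcg/mL vs MTC 62 mcg/mL: below toxic threshold.

41.9 mcg/mL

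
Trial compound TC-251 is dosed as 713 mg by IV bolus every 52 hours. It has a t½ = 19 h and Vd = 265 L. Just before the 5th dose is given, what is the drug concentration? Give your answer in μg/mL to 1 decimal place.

f = (1/2)^(τ/t½) = (1/2)^(52/19) ≈ 0.1500.
C₀ = D/Vd = 713/265 ≈ 2.691 μg/mL.
Before the 5th dose, 4 doses have been given. Superposition: Cmin = C₀·(f + f² + … + f^4).
≈ 2.691 × (0.1500 + 0.0225 + 0.0034 + 0.0005) ≈ 2.691 × 0.1764 ≈ 0.475 μg/mL.

0.5 μg/mL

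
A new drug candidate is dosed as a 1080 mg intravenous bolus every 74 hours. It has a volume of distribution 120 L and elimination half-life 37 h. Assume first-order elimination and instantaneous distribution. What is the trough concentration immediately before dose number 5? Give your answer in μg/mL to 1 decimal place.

f = (1/2)^(τ/t½) = (1/2)^(74/37) ≈ 0.2500.
C₀ = D/Vd = 1080/120 ≈ 9.000 μg/mL.
Before the 5th dose, 4 doses have been given. Superposition: Cmin = C₀·(f + f² + … + f^4).
≈ 9.000 × (0.2500 + 0.0625 + 0.0156 + 0.0039) ≈ 9.000 × 0.3320 ≈ 2.988 μg/mL.

3.0 μg/mL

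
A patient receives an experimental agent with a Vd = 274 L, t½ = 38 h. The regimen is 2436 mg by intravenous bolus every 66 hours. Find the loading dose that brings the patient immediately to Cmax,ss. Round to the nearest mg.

3480 mg

f = (1/2)^(66/38) ≈ 0.300026; accumulation ratio R = 1/(1−f) ≈ 1.42862.
Loading dose to hit Cmax,ss on first dose: D_load = D_maint·R ≈ 2436 × 1.42862 ≈ 3480.12 mg.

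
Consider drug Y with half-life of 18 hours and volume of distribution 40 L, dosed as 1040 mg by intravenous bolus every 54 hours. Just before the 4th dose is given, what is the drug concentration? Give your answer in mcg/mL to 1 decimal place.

f = (1/2)^(τ/t½) = (1/2)^(54/18) ≈ 0.1250.
C₀ = D/Vd = 1040/40 ≈ 26.000 mcg/mL.
Before the 4th dose, 3 doses have been given. Superposition: Cmin = C₀·(f + f² + … + f^3).
≈ 26.000 × (0.1250 + 0.0156 + 0.0020) ≈ 26.000 × 0.1426 ≈ 3.708 mcg/mL.

3.7 mcg/mL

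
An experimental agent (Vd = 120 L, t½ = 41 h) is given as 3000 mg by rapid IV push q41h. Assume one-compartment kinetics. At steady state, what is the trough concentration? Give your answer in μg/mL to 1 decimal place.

25.0 μg/mL

τ = 41 h = 1 half-life, so f = (1/2)^1 = 0.5.
At steady state, R = 1/(1 − 0.5) = 2/1.
Single-dose peak C₀ = D/Vd = 3000/120 = 25 μg/mL.
Steady-state peak Cmax,ss = C₀·R = 25 × 2/1 ≈ 50.000 μg/mL.
Steady-state trough Cmin,ss = Cmax,ss·f ≈ 50.000 × 0.5 ≈ 25.000 μg/mL.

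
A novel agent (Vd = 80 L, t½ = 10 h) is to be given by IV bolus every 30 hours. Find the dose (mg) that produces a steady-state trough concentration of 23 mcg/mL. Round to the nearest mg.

τ/t½ = 30/10 ≈ 3, so f = (1/2)^(30/10) ≈ 0.125000.
Cmin,ss = (D/Vd)·f/(1−f), so D = Cmin,ss·Vd·(1−f)/f.
D = 23 × 80 × (1−f)/f ≈ 23 × 80 × 7.00000 ≈ 12880.00 mg.

12880 mg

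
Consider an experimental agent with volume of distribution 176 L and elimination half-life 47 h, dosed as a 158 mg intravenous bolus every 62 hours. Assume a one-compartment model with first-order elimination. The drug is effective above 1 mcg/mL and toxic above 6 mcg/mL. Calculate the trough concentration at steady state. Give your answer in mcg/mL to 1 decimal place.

0.6 mcg/mL

Over one 62-h interval, 62/47 ≈ 1.3191 half-lives elapse, leaving f ≈ 0.4008 of each dose.
Accumulation ratio R = 1/(1 − f) ≈ 1/0.5992 ≈ 1.6689.
Each bolus raises the concentration by D/Vd = 158/176 ≈ 0.898 mcg/mL.
Steady-state peak Cmax,ss = C₀·R ≈ 0.898 × 1.6689 ≈ 1.499 mcg/mL.
Steady-state trough Cmin,ss = Cmax,ss·f ≈ 1.499 × 0.4008 ≈ 0.601 mcg/mL.
Trough 0.6 mcg/mL vs MEC 1 mcg/mL: subtherapeutic.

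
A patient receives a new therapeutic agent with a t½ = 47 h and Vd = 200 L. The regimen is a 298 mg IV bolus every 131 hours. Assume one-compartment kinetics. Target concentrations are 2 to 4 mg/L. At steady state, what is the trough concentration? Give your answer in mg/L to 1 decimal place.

Over one 131-h interval, 131/47 ≈ 2.7872 half-lives elapse, leaving f ≈ 0.1449 of each dose.
Each bolus raises the concentration by D/Vd = 298/200 ≈ 1.490 mg/L.
Steady-state trough Cmin,ss = C₀·f/(1−f) ≈ 1.490 × 0.1449/0.8551 ≈ 0.252 mg/L.
Trough 0.3 mg/L vs MEC 2 mg/L: subtherapeutic.

0.3 mg/L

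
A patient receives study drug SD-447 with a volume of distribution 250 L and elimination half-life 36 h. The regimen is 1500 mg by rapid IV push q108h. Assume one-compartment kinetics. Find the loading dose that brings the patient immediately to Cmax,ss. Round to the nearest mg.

1714 mg

f = (1/2)^(108/36) ≈ 0.125000; accumulation ratio R = 1/(1−f) ≈ 1.14286.
Loading dose to hit Cmax,ss on first dose: D_load = D_maint·R ≈ 1500 × 1.14286 ≈ 1714.29 mg.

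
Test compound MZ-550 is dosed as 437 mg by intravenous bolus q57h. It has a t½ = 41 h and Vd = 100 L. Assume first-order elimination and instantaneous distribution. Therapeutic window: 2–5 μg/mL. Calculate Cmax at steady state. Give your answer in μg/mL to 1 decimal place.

7.1 μg/mL

τ/t½ = 57/41 ≈ 1.3902, so fraction remaining f = (1/2)^(57/41) ≈ 0.3815.
Accumulation ratio R = 1/(1 − f) ≈ 1/0.6185 ≈ 1.6168.
Each bolus raises the concentration by D/Vd = 437/100 ≈ 4.370 μg/mL.
Steady-state peak Cmax,ss = C₀·R ≈ 4.370 × 1.6168 ≈ 7.065 μg/mL.
Peak 7.1 μg/mL vs MTC 5 μg/mL: exceeds toxic threshold.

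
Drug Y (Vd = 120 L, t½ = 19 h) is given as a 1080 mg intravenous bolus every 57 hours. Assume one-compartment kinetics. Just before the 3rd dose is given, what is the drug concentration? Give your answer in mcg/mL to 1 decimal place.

f = (1/2)^(τ/t½) = (1/2)^(57/19) ≈ 0.1250.
C₀ = D/Vd = 1080/120 ≈ 9.000 mcg/mL.
Before the 3rd dose, 2 doses have been given. Superposition: Cmin = C₀·(f + f²).
≈ 9.000 × (0.1250 + 0.0156) ≈ 9.000 × 0.1406 ≈ 1.265 mcg/mL.

1.3 mcg/mL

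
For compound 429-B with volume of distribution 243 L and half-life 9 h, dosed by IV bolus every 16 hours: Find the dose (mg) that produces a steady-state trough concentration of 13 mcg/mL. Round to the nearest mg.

τ/t½ = 16/9 ≈ 1.7778, so f = (1/2)^(16/9) ≈ 0.291632.
Cmin,ss = (D/Vd)·f/(1−f), so D = Cmin,ss·Vd·(1−f)/f.
D = 13 × 243 × (1−f)/f ≈ 13 × 243 × 2.42898 ≈ 7673.15 mg.

7673 mg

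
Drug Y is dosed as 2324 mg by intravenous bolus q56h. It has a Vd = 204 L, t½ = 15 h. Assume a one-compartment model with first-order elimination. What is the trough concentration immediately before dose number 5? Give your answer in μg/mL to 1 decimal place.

0.9 μg/mL

f = (1/2)^(τ/t½) = (1/2)^(56/15) ≈ 0.0752.
C₀ = D/Vd = 2324/204 ≈ 11.392 μg/mL.
Before the 5th dose, 4 doses have been given. Superposition: Cmin = C₀·(f + f² + … + f^4).
≈ 11.392 × (0.0752 + 0.0057 + 0.0004 + 0.0000) ≈ 11.392 × 0.0813 ≈ 0.926 μg/mL.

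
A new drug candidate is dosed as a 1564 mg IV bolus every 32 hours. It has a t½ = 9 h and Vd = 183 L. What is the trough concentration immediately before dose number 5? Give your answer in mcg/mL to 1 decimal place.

f = (1/2)^(τ/t½) = (1/2)^(32/9) ≈ 0.0850.
C₀ = D/Vd = 1564/183 ≈ 8.546 mcg/mL.
Before the 5th dose, 4 doses have been given. Superposition: Cmin = C₀·(f + f² + … + f^4).
≈ 8.546 × (0.0850 + 0.0072 + 0.0006 + 0.0001) ≈ 8.546 × 0.0929 ≈ 0.794 mcg/mL.

0.8 mcg/mL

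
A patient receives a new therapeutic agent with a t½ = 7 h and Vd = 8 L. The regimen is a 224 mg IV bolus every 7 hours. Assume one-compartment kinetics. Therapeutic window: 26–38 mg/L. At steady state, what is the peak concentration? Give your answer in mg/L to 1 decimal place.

τ = 7 h = 1 half-life, so f = (1/2)^1 = 0.5.
At steady state, R = 1/(1 − 0.5) = 2/1.
Single-dose peak C₀ = D/Vd = 224/8 = 28 mg/L.
Steady-state peak Cmax,ss = C₀·R = 28 × 2/1 ≈ 56.000 mg/L.
Peak 56.0 mg/L vs MTC 38 mg/L: exceeds toxic threshold.

56.0 mg/L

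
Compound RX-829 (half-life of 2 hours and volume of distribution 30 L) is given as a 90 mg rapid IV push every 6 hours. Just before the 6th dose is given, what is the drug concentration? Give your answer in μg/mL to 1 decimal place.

f = (1/2)^(τ/t½) = (1/2)^(6/2) ≈ 0.1250.
C₀ = D/Vd = 90/30 ≈ 3.000 μg/mL.
Before the 6th dose, 5 doses have been given. Superposition: Cmin = C₀·(f + f² + … + f^5).
≈ 3.000 × (0.1250 + 0.0156 + 0.0020 + 0.0002 + 0.0000) ≈ 3.000 × 0.1428 ≈ 0.428 μg/mL.

0.4 μg/mL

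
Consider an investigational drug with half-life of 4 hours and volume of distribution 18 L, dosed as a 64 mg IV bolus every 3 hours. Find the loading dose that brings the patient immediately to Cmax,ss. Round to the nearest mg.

158 mg

f = (1/2)^(3/4) ≈ 0.594604; accumulation ratio R = 1/(1−f) ≈ 2.46672.
Loading dose to hit Cmax,ss on first dose: D_load = D_maint·R ≈ 64 × 2.46672 ≈ 157.87 mg.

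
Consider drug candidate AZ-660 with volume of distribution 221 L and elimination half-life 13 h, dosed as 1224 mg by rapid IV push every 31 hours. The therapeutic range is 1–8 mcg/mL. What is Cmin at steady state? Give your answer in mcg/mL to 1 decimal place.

k = ln2/t½ = ln2/13 ≈ 0.053319 h⁻¹; fraction remaining f = e^(−kτ) = e^(−0.053319×31) ≈ 0.1915.
Single-dose peak C₀ = D/Vd = 1224/221 ≈ 5.538 mcg/mL.
Steady-state trough Cmin,ss = C₀·f/(1−f) ≈ 5.538 × 0.1915/0.8085 ≈ 1.312 mcg/mL.
Trough 1.3 mcg/mL vs MEC 1 mcg/mL: adequate.

1.3 mcg/mL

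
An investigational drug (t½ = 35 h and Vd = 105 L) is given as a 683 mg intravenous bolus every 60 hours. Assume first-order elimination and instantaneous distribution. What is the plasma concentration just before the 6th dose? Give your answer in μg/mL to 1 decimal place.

f = (1/2)^(τ/t½) = (1/2)^(60/35) ≈ 0.3048.
C₀ = D/Vd = 683/105 ≈ 6.505 μg/mL.
Before the 6th dose, 5 doses have been given. Superposition: Cmin = C₀·(f + f² + … + f^5).
≈ 6.505 × (0.3048 + 0.0929 + 0.0283 + 0.0086 + 0.0026) ≈ 6.505 × 0.4372 ≈ 2.844 μg/mL.

2.8 μg/mL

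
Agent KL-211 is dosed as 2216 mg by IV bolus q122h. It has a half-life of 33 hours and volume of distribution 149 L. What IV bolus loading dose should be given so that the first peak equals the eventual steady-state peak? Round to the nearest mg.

f = (1/2)^(122/33) ≈ 0.077108; accumulation ratio R = 1/(1−f) ≈ 1.08355.
Loading dose to hit Cmax,ss on first dose: D_load = D_maint·R ≈ 2216 × 1.08355 ≈ 2401.15 mg.

2401 mg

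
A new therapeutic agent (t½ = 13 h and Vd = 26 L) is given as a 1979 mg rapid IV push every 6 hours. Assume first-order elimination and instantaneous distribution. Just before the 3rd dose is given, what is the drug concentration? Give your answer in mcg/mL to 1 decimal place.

95.4 mcg/mL

f = (1/2)^(τ/t½) = (1/2)^(6/13) ≈ 0.7262.
C₀ = D/Vd = 1979/26 ≈ 76.115 mcg/mL.
Before the 3rd dose, 2 doses have been given. Superposition: Cmin = C₀·(f + f²).
≈ 76.115 × (0.7262 + 0.5274) ≈ 76.115 × 1.2536 ≈ 95.418 mcg/mL.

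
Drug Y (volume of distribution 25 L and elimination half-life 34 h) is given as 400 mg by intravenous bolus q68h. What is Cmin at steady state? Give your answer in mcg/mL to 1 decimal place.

5.3 mcg/mL

The dosing interval is 2 half-lives, so f = 2^(−2) = 0.25.
Accumulation ratio R = 1/(1 − f) = 1/0.75 = 4/3.
Single-dose peak C₀ = D/Vd = 400/25 = 16 mcg/mL.
Steady-state peak Cmax,ss = C₀·R = 16 × 4/3 ≈ 21.333 mcg/mL.
Steady-state trough Cmin,ss = Cmax,ss·f ≈ 21.333 × 0.25 ≈ 5.333 mcg/mL.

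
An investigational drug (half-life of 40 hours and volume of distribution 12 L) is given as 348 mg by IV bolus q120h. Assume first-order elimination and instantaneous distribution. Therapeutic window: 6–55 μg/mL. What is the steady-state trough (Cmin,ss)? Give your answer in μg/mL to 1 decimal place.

The dosing interval is 3 half-lives, so f = 2^(−3) = 0.125.
Accumulation ratio R = 1/(1 − f) = 1/0.875 = 8/7.
Single-dose peak C₀ = D/Vd = 348/12 = 29 μg/mL.
Steady-state peak Cmax,ss = C₀·R = 29 × 8/7 ≈ 33.143 μg/mL.
Steady-state trough Cmin,ss = Cmax,ss·f ≈ 33.143 × 0.125 ≈ 4.143 μg/mL.
Trough 4.1 μg/mL vs MEC 6 μg/mL: subtherapeutic.

4.1 μg/mL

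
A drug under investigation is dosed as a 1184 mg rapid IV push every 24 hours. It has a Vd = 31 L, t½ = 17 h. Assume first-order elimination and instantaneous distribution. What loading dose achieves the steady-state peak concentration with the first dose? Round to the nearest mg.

f = (1/2)^(24/17) ≈ 0.375852; accumulation ratio R = 1/(1−f) ≈ 1.60218.
Loading dose to hit Cmax,ss on first dose: D_load = D_maint·R ≈ 1184 × 1.60218 ≈ 1896.98 mg.

1897 mg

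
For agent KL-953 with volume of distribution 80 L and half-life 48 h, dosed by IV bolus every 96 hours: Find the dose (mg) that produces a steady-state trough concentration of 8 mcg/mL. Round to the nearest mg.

τ/t½ = 96/48 ≈ 2, so f = (1/2)^(96/48) ≈ 0.250000.
Cmin,ss = (D/Vd)·f/(1−f), so D = Cmin,ss·Vd·(1−f)/f.
D = 8 × 80 × (1−f)/f ≈ 8 × 80 × 3.00000 ≈ 1920.00 mg.

1920 mg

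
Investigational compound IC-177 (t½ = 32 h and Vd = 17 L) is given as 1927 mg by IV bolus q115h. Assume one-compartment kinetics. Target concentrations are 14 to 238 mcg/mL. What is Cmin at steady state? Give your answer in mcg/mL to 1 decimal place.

10.2 mcg/mL

Over one 115-h interval, 115/32 ≈ 3.5938 half-lives elapse, leaving f ≈ 0.0828 of each dose.
Accumulation ratio R = 1/(1 − f) ≈ 1/0.9172 ≈ 1.0903.
Single-dose peak C₀ = D/Vd = 1927/17 ≈ 113.353 mcg/mL.
Steady-state peak Cmax,ss = C₀·R ≈ 113.353 × 1.0903 ≈ 123.589 mcg/mL.
One interval later, Cmin,ss = Cmax,ss·e^(−kτ) ≈ 123.589 × 0.0828 ≈ 10.233 mcg/mL.
Trough 10.2 mcg/mL vs MEC 14 mcg/mL: subtherapeutic.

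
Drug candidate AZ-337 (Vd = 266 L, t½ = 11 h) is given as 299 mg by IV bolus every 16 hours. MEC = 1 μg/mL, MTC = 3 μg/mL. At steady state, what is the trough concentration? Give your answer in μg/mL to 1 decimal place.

τ/t½ = 16/11 ≈ 1.4545, so fraction remaining f = (1/2)^(16/11) ≈ 0.3649.
Each bolus raises the concentration by D/Vd = 299/266 ≈ 1.124 μg/mL.
Steady-state trough Cmin,ss = C₀·f/(1−f) ≈ 1.124 × 0.3649/0.6351 ≈ 0.646 μg/mL.
Trough 0.6 μg/mL vs MEC 1 μg/mL: subtherapeutic.

0.6 μg/mL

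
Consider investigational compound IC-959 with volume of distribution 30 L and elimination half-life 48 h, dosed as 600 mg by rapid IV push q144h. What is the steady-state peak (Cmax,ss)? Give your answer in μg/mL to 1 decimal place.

22.9 μg/mL

The dosing interval is 3 half-lives, so f = 2^(−3) = 0.125.
Accumulation ratio R = 1/(1 − f) = 1/0.875 = 8/7.
Single-dose peak C₀ = D/Vd = 600/30 = 20 μg/mL.
Steady-state peak Cmax,ss = C₀·R = 20 × 8/7 ≈ 22.857 μg/mL.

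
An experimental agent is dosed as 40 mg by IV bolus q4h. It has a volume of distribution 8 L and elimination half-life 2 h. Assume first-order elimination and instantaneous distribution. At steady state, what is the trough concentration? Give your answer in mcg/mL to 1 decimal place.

τ = 4 h = 2 half-lives, so f = (1/2)^2 = 0.25.
At steady state, R = 1/(1 − 0.25) = 4/3.
Single-dose peak C₀ = D/Vd = 40/8 = 5 mcg/mL.
Steady-state peak Cmax,ss = C₀·R = 5 × 4/3 ≈ 6.667 mcg/mL.
Steady-state trough Cmin,ss = Cmax,ss·f ≈ 6.667 × 0.25 ≈ 1.667 mcg/mL.

1.7 mcg/mL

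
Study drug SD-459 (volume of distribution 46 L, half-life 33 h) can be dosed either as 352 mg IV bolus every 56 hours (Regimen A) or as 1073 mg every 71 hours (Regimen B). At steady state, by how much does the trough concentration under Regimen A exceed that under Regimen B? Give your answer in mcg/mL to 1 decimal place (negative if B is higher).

Regimen A: f = (1/2)^(56/33) ≈ 0.3084; Cmin,ss = (352/46)·f/(1−f) ≈ 3.412 mcg/mL.
Regimen B: f = (1/2)^(71/33) ≈ 0.2251; Cmin,ss = (1073/46)·f/(1−f) ≈ 6.776 mcg/mL.
Difference ≈ 3.412 − 6.776 ≈ -3.364 mcg/mL.

-3.4 mcg/mL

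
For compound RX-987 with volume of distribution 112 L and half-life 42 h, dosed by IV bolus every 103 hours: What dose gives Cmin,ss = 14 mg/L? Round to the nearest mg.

7014 mg

τ/t½ = 103/42 ≈ 2.4524, so f = (1/2)^(103/42) ≈ 0.182709.
Cmin,ss = (D/Vd)·f/(1−f), so D = Cmin,ss·Vd·(1−f)/f.
D = 14 × 112 × (1−f)/f ≈ 14 × 112 × 4.47318 ≈ 7013.95 mg.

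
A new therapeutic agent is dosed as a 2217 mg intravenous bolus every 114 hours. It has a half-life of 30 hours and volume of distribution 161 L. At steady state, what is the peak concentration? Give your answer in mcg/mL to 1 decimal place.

14.8 mcg/mL

Over one 114-h interval, 114/30 ≈ 3.8 half-lives elapse, leaving f ≈ 0.0718 of each dose.
Accumulation ratio R = 1/(1 − f) ≈ 1/0.9282 ≈ 1.0774.
Single-dose peak C₀ = D/Vd = 2217/161 ≈ 13.770 mcg/mL.
Steady-state peak Cmax,ss = C₀·R ≈ 13.770 × 1.0774 ≈ 14.836 mcg/mL.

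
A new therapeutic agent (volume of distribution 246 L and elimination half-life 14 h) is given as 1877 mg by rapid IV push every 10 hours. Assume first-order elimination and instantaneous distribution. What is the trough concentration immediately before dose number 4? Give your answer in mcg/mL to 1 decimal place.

9.2 mcg/mL

f = (1/2)^(τ/t½) = (1/2)^(10/14) ≈ 0.6095.
C₀ = D/Vd = 1877/246 ≈ 7.630 mcg/mL.
Before the 4th dose, 3 doses have been given. Superposition: Cmin = C₀·(f + f² + … + f^3).
≈ 7.630 × (0.6095 + 0.3715 + 0.2264) ≈ 7.630 × 1.2074 ≈ 9.212 mcg/mL.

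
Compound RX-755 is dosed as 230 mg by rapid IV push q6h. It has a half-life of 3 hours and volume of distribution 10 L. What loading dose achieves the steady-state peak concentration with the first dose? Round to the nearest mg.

f = (1/2)^(6/3) ≈ 0.250000; accumulation ratio R = 1/(1−f) ≈ 1.33333.
Loading dose to hit Cmax,ss on first dose: D_load = D_maint·R ≈ 230 × 1.33333 ≈ 306.67 mg.

307 mg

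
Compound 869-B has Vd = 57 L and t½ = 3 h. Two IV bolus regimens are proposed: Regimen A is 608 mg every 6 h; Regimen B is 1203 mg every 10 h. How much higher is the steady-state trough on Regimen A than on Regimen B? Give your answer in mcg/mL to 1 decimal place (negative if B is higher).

Regimen A: f = (1/2)^(6/3) ≈ 0.2500; Cmin,ss = (608/57)·f/(1−f) ≈ 3.556 mcg/mL.
Regimen B: f = (1/2)^(10/3) ≈ 0.0992; Cmin,ss = (1203/57)·f/(1−f) ≈ 2.324 mcg/mL.
Difference ≈ 3.556 − 2.324 ≈ 1.232 mcg/mL.

1.2 mcg/mL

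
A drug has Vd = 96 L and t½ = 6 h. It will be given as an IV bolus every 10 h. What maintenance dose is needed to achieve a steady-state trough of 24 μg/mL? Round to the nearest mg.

τ/t½ = 10/6 ≈ 1.6667, so f = (1/2)^(10/6) ≈ 0.314980.
Cmin,ss = (D/Vd)·f/(1−f), so D = Cmin,ss·Vd·(1−f)/f.
D = 24 × 96 × (1−f)/f ≈ 24 × 96 × 2.17480 ≈ 5010.74 mg.

5011 mg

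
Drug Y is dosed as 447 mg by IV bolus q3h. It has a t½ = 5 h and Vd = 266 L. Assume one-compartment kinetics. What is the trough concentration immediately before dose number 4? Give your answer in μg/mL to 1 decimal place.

f = (1/2)^(τ/t½) = (1/2)^(3/5) ≈ 0.6598.
C₀ = D/Vd = 447/266 ≈ 1.680 μg/mL.
Before the 4th dose, 3 doses have been given. Superposition: Cmin = C₀·(f + f² + … + f^3).
≈ 1.680 × (0.6598 + 0.4353 + 0.2872) ≈ 1.680 × 1.3823 ≈ 2.322 μg/mL.

2.3 μg/mL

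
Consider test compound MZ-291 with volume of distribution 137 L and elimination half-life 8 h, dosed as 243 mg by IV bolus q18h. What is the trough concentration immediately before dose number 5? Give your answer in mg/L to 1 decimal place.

f = (1/2)^(τ/t½) = (1/2)^(18/8) ≈ 0.2102.
C₀ = D/Vd = 243/137 ≈ 1.774 mg/L.
Before the 5th dose, 4 doses have been given. Superposition: Cmin = C₀·(f + f² + … + f^4).
≈ 1.774 × (0.2102 + 0.0442 + 0.0093 + 0.0020) ≈ 1.774 × 0.2657 ≈ 0.471 mg/L.

0.5 mg/L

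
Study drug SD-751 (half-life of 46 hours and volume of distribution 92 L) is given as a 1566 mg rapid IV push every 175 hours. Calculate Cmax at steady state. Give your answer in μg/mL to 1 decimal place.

18.3 μg/mL

Over one 175-h interval, 175/46 ≈ 3.8043 half-lives elapse, leaving f ≈ 0.0716 of each dose.
Accumulation ratio R = 1/(1 − f) ≈ 1/0.9284 ≈ 1.0771.
Single-dose peak C₀ = D/Vd = 1566/92 ≈ 17.022 μg/mL.
Cmax,ss = C₀/(1 − f) ≈ 17.022/0.9284 ≈ 18.335 μg/mL.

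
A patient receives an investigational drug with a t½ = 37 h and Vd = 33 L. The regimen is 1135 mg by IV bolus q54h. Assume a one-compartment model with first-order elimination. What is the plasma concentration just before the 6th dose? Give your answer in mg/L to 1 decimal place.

f = (1/2)^(τ/t½) = (1/2)^(54/37) ≈ 0.3636.
C₀ = D/Vd = 1135/33 ≈ 34.394 mg/L.
Before the 6th dose, 5 doses have been given. Superposition: Cmin = C₀·(f + f² + … + f^5).
≈ 34.394 × (0.3636 + 0.1322 + 0.0481 + 0.0175 + 0.0064) ≈ 34.394 × 0.5678 ≈ 19.529 mg/L.

19.5 mg/L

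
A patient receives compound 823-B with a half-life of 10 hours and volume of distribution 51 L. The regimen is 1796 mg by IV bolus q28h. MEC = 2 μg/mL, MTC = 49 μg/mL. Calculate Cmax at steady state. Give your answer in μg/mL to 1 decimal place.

41.1 μg/mL

Over one 28-h interval, 28/10 ≈ 2.8 half-lives elapse, leaving f ≈ 0.1436 of each dose.
Accumulation ratio R = 1/(1 − f) ≈ 1/0.8564 ≈ 1.1677.
Each bolus raises the concentration by D/Vd = 1796/51 ≈ 35.216 μg/mL.
Cmax,ss = C₀/(1 − f) ≈ 35.216/0.8564 ≈ 41.121 μg/mL.
Peak 41.1 μg/mL vs MTC 49 μg/mL: below toxic threshold.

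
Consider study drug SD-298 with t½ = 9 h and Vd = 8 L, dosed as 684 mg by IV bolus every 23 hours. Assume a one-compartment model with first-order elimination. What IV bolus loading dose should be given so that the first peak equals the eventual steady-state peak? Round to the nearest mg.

f = (1/2)^(23/9) ≈ 0.170099; accumulation ratio R = 1/(1−f) ≈ 1.20496.
Loading dose to hit Cmax,ss on first dose: D_load = D_maint·R ≈ 684 × 1.20496 ≈ 824.19 mg.

824 mg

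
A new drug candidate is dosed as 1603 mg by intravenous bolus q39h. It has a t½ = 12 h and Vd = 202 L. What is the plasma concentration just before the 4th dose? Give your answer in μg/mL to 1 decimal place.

0.9 μg/mL

f = (1/2)^(τ/t½) = (1/2)^(39/12) ≈ 0.1051.
C₀ = D/Vd = 1603/202 ≈ 7.936 μg/mL.
Before the 4th dose, 3 doses have been given. Superposition: Cmin = C₀·(f + f² + … + f^3).
≈ 7.936 × (0.1051 + 0.0110 + 0.0012) ≈ 7.936 × 0.1173 ≈ 0.931 μg/mL.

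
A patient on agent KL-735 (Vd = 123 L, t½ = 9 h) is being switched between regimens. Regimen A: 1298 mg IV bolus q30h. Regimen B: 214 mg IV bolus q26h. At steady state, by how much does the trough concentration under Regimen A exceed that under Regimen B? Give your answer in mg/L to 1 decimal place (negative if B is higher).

Regimen A: f = (1/2)^(30/9) ≈ 0.0992; Cmin,ss = (1298/123)·f/(1−f) ≈ 1.162 mg/L.
Regimen B: f = (1/2)^(26/9) ≈ 0.1350; Cmin,ss = (214/123)·f/(1−f) ≈ 0.272 mg/L.
Difference ≈ 1.162 − 0.272 ≈ 0.890 mg/L.

0.9 mg/L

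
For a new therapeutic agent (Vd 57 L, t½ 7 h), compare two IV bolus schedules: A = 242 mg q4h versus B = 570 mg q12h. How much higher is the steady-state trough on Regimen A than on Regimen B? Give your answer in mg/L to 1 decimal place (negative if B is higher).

Regimen A: f = (1/2)^(4/7) ≈ 0.6730; Cmin,ss = (242/57)·f/(1−f) ≈ 8.738 mg/L.
Regimen B: f = (1/2)^(12/7) ≈ 0.3048; Cmin,ss = (570/57)·f/(1−f) ≈ 4.384 mg/L.
Difference ≈ 8.738 − 4.384 ≈ 4.354 mg/L.

4.4 mg/L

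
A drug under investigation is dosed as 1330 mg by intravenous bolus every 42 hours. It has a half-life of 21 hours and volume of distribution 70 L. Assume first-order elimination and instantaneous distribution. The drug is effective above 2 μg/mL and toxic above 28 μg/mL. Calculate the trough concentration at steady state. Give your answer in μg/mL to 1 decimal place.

6.3 μg/mL

τ = 42 h = 2 half-lives, so f = (1/2)^2 = 0.25.
At steady state, R = 1/(1 − 0.25) = 4/3.
Single-dose peak C₀ = D/Vd = 1330/70 = 19 μg/mL.
Steady-state peak Cmax,ss = C₀·R = 19 × 4/3 ≈ 25.333 μg/mL.
Steady-state trough Cmin,ss = Cmax,ss·f ≈ 25.333 × 0.25 ≈ 6.333 μg/mL.
Trough 6.3 μg/mL vs MEC 2 μg/mL: adequate.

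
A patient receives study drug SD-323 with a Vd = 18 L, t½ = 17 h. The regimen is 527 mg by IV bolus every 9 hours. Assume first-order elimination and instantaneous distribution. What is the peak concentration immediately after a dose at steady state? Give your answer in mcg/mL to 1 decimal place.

τ/t½ = 9/17 ≈ 0.52941, so fraction remaining f = (1/2)^(9/17) ≈ 0.6928.
Accumulation ratio R = 1/(1 − f) ≈ 1/0.3072 ≈ 3.2552.
Single-dose peak C₀ = D/Vd = 527/18 ≈ 29.278 mcg/mL.
Steady-state peak Cmax,ss = C₀·R ≈ 29.278 × 3.2552 ≈ 95.306 mcg/mL.

95.3 mcg/mL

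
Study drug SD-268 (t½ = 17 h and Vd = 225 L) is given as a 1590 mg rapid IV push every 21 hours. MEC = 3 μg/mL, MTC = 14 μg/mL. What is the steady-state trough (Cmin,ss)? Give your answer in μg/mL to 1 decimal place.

5.2 μg/mL

τ/t½ = 21/17 ≈ 1.2353, so fraction remaining f = (1/2)^(21/17) ≈ 0.4248.
At steady state, accumulation factor R = 1/(1 − e^(−kτ)) ≈ 1.7385.
Single-dose peak C₀ = D/Vd = 1590/225 ≈ 7.067 μg/mL.
Steady-state peak Cmax,ss = C₀·R ≈ 7.067 × 1.7385 ≈ 12.286 μg/mL.
One interval later, Cmin,ss = Cmax,ss·e^(−kτ) ≈ 12.286 × 0.4248 ≈ 5.219 μg/mL.
Trough 5.2 μg/mL vs MEC 3 μg/mL: adequate.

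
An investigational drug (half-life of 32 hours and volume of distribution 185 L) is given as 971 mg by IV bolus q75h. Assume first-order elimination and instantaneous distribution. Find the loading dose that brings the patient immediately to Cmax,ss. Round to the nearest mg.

f = (1/2)^(75/32) ≈ 0.196998; accumulation ratio R = 1/(1−f) ≈ 1.24533.
Loading dose to hit Cmax,ss on first dose: D_load = D_maint·R ≈ 971 × 1.24533 ≈ 1209.22 mg.

1209 mg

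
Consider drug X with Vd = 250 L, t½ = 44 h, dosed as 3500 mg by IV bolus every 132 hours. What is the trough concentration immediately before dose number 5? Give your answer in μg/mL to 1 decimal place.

2.0 μg/mL

f = (1/2)^(τ/t½) = (1/2)^(132/44) ≈ 0.1250.
C₀ = D/Vd = 3500/250 ≈ 14.000 μg/mL.
Before the 5th dose, 4 doses have been given. Superposition: Cmin = C₀·(f + f² + … + f^4).
≈ 14.000 × (0.1250 + 0.0156 + 0.0020 + 0.0002) ≈ 14.000 × 0.1428 ≈ 1.999 μg/mL.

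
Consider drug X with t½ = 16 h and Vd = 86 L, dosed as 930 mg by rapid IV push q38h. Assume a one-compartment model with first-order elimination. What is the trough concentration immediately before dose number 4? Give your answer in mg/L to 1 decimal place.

2.6 mg/L

f = (1/2)^(τ/t½) = (1/2)^(38/16) ≈ 0.1928.
C₀ = D/Vd = 930/86 ≈ 10.814 mg/L.
Before the 4th dose, 3 doses have been given. Superposition: Cmin = C₀·(f + f² + … + f^3).
≈ 10.814 × (0.1928 + 0.0372 + 0.0072) ≈ 10.814 × 0.2372 ≈ 2.565 mg/L.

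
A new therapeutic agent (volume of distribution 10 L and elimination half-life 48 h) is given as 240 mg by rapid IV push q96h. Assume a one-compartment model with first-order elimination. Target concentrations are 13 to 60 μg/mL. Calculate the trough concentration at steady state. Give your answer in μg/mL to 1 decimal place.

8.0 μg/mL

The dosing interval is 2 half-lives, so f = 2^(−2) = 0.25.
At steady state, R = 1/(1 − 0.25) = 4/3.
Single-dose peak C₀ = D/Vd = 240/10 = 24 μg/mL.
Steady-state peak Cmax,ss = C₀·R = 24 × 4/3 ≈ 32.000 μg/mL.
Steady-state trough Cmin,ss = Cmax,ss·f ≈ 32.000 × 0.25 ≈ 8.000 μg/mL.
Trough 8.0 μg/mL vs MEC 13 μg/mL: subtherapeutic.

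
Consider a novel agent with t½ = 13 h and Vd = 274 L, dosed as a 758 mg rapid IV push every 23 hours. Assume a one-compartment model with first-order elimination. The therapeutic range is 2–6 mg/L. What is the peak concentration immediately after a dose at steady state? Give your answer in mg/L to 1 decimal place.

3.9 mg/L

k = ln2/t½ = ln2/13 ≈ 0.053319 h⁻¹; fraction remaining f = e^(−kτ) = e^(−0.053319×23) ≈ 0.2934.
Accumulation ratio R = 1/(1 − f) ≈ 1/0.7066 ≈ 1.4152.
Each bolus raises the concentration by D/Vd = 758/274 ≈ 2.766 mg/L.
Steady-state peak Cmax,ss = C₀·R ≈ 2.766 × 1.4152 ≈ 3.914 mg/L.
Peak 3.9 mg/L vs MTC 6 mg/L: below toxic threshold.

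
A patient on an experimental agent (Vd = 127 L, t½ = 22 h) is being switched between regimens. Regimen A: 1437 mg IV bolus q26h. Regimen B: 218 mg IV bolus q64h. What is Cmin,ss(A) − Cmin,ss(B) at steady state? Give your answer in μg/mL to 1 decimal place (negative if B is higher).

8.7 μg/mL

Regimen A: f = (1/2)^(26/22) ≈ 0.4408; Cmin,ss = (1437/127)·f/(1−f) ≈ 8.919 μg/mL.
Regimen B: f = (1/2)^(64/22) ≈ 0.1331; Cmin,ss = (218/127)·f/(1−f) ≈ 0.264 μg/mL.
Difference ≈ 8.919 − 0.264 ≈ 8.655 μg/mL.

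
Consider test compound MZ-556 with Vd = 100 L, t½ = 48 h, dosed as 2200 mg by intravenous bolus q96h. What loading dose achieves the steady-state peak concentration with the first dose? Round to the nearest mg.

2933 mg

f = (1/2)^(96/48) ≈ 0.250000; accumulation ratio R = 1/(1−f) ≈ 1.33333.
Loading dose to hit Cmax,ss on first dose: D_load = D_maint·R ≈ 2200 × 1.33333 ≈ 2933.33 mg.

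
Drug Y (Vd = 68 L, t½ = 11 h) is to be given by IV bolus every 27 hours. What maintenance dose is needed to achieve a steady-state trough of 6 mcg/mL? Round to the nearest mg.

τ/t½ = 27/11 ≈ 2.4545, so f = (1/2)^(27/11) ≈ 0.182435.
Cmin,ss = (D/Vd)·f/(1−f), so D = Cmin,ss·Vd·(1−f)/f.
D = 6 × 68 × (1−f)/f ≈ 6 × 68 × 4.48140 ≈ 1828.41 mg.

1828 mg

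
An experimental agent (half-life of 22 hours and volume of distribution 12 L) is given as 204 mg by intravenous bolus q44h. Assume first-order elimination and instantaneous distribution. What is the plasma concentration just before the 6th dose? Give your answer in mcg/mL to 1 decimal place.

f = (1/2)^(τ/t½) = (1/2)^(44/22) ≈ 0.2500.
C₀ = D/Vd = 204/12 ≈ 17.000 mcg/mL.
Before the 6th dose, 5 doses have been given. Superposition: Cmin = C₀·(f + f² + … + f^5).
≈ 17.000 × (0.2500 + 0.0625 + 0.0156 + 0.0039 + 0.0010) ≈ 17.000 × 0.3330 ≈ 5.661 mcg/mL.

5.7 mcg/mL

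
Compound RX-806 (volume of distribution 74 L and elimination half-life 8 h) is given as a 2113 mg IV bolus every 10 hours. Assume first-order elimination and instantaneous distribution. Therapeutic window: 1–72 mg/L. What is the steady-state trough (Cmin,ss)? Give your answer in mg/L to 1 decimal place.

20.7 mg/L

Over one 10-h interval, 10/8 ≈ 1.25 half-lives elapse, leaving f ≈ 0.4204 of each dose.
Each bolus raises the concentration by D/Vd = 2113/74 ≈ 28.554 mg/L.
Steady-state trough Cmin,ss = C₀·f/(1−f) ≈ 28.554 × 0.4204/0.5796 ≈ 20.711 mg/L.
Trough 20.7 mg/L vs MEC 1 mg/L: adequate.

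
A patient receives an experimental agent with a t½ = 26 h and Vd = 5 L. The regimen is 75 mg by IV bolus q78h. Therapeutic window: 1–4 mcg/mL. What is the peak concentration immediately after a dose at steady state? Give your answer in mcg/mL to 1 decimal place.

17.1 mcg/mL

The dosing interval is 3 half-lives, so f = 2^(−3) = 0.125.
Accumulation ratio R = 1/(1 − f) = 1/0.875 = 8/7.
Single-dose peak C₀ = D/Vd = 75/5 = 15 mcg/mL.
Steady-state peak Cmax,ss = C₀·R = 15 × 8/7 ≈ 17.143 mcg/mL.
Peak 17.1 mcg/mL vs MTC 4 mcg/mL: exceeds toxic threshold.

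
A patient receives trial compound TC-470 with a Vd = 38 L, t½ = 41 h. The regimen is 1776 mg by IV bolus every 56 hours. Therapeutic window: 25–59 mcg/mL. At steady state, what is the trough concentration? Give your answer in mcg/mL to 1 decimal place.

k = ln2/t½ = ln2/41 ≈ 0.016906 h⁻¹; fraction remaining f = e^(−kτ) = e^(−0.016906×56) ≈ 0.3880.
Each bolus raises the concentration by D/Vd = 1776/38 ≈ 46.737 mcg/mL.
Steady-state trough Cmin,ss = C₀·f/(1−f) ≈ 46.737 × 0.3880/0.6120 ≈ 29.631 mcg/mL.
Trough 29.6 mcg/mL vs MEC 25 mcg/mL: adequate.

29.6 mcg/mL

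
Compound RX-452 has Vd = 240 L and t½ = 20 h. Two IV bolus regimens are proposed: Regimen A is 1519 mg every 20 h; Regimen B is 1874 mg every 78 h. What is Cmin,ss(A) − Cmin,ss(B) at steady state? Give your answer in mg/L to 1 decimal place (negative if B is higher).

5.8 mg/L

Regimen A: f = (1/2)^(20/20) ≈ 0.5000; Cmin,ss = (1519/240)·f/(1−f) ≈ 6.329 mg/L.
Regimen B: f = (1/2)^(78/20) ≈ 0.0670; Cmin,ss = (1874/240)·f/(1−f) ≈ 0.561 mg/L.
Difference ≈ 6.329 − 0.561 ≈ 5.768 mg/L.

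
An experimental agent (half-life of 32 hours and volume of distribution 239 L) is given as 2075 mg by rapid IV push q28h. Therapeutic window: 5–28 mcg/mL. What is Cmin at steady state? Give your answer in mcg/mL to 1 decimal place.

Over one 28-h interval, 28/32 ≈ 0.875 half-lives elapse, leaving f ≈ 0.5453 of each dose.
Each bolus raises the concentration by D/Vd = 2075/239 ≈ 8.682 mcg/mL.
Steady-state trough Cmin,ss = C₀·f/(1−f) ≈ 8.682 × 0.5453/0.4547 ≈ 10.412 mcg/mL.
Trough 10.4 mcg/mL vs MEC 5 mcg/mL: adequate.

10.4 mcg/mL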